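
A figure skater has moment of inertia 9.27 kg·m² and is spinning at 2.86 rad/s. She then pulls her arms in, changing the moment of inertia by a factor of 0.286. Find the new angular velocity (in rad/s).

ω₂ ≈ 10.0 rad/s

With no external torque about the axis, L is conserved: I₁ω₁ = I₂ω₂.
I₂ = 0.286 × 9.27 = 2.651 kg·m².
ω₂ = I₁ω₁ / I₂ = (9.270)(2.86 rad/s) / (2.651) = 10.00 rad/s.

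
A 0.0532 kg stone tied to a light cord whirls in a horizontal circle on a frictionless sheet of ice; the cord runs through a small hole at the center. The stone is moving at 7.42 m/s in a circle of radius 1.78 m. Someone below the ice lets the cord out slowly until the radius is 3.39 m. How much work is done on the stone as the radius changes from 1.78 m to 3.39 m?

W ≈ -1.06 J

The only horizontal force on the mass is along the cord (radial), so it exerts no torque about the hole and angular momentum m v r is conserved.
v₂ = v₁ r₁ / r₂ = (7.42)(1.78) / (3.39) = 3.896 m/s.
W = ΔKE = ½m(v₂² − v₁²) = -1.061 J.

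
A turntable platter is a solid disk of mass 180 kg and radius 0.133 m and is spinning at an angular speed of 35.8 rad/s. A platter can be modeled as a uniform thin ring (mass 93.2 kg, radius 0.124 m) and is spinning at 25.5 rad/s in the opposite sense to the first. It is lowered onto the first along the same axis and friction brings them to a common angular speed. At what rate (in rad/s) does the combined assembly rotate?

No external torque acts about the common axis, so total angular momentum is conserved.
Moments of inertia: I_A = ½(180)(0.133)² = 1.592 kg·m²; I_B = (93.2)(0.124)² = 1.433 kg·m².
Taking A's sense as positive: L = (1.592)(35.8) − (1.433)(25.5) = 20.45 kg·m²·rad/s.
Combined I = 1.592 + 1.433 = 3.025 kg·m².
ω_f = L / I = 20.45 / 3.025 = 6.761 rad/s.

|ω_f| ≈ 6.76 rad/s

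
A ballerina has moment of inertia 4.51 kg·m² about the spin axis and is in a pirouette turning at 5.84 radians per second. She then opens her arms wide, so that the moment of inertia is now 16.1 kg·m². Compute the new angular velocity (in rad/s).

ω₂ ≈ 1.64 rad/s

With no external torque about the axis, L is conserved: I₁ω₁ = I₂ω₂.
ω₂ = I₁ω₁ / I₂ = (4.510)(5.84 rad/s) / (16.10) = 1.636 rad/s.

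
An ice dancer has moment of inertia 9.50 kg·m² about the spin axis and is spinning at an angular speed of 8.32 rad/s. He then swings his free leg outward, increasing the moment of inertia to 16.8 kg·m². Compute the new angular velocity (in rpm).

With no external torque about the axis, L is conserved: I₁ω₁ = I₂ω₂.
ω₂ = I₁ω₁ / I₂ = (9.500)(8.32 rad/s) / (16.80) = 4.705 rad/s = 44.93 rpm.

ω₂ ≈ 44.9 rpm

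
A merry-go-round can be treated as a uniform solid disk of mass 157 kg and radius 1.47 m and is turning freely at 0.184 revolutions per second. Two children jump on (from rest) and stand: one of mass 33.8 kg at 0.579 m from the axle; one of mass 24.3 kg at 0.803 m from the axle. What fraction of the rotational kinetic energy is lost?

fraction ≈ 0.137

No external torque acts about the axle; L_before = L_after.
I_p = ½(157)(1.47)² = 169.6 kg·m².
Added inertia Σmr² = (33.8)(0.579)² + (24.3)(0.803)² = 27.00 kg·m²; I_f = 169.6 + 27.00 = 196.6 kg·m².
ω_f = I_p ω_i / I_f = (169.6)(0.184) / 196.6 = 0.1587 rev/s.
KE_i = ½(169.6)(1.156 rad/s)² = 113.4 J; KE_f = ½(196.6)(0.9974)² = 97.80 J.
Fraction lost = 0.1373.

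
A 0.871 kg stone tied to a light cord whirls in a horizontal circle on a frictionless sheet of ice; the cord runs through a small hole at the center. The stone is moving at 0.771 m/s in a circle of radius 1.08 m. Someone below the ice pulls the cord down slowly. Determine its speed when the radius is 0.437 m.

The only horizontal force on the mass is along the cord (radial), so it exerts no torque about the hole and angular momentum m v r is conserved.
v₂ = v₁ r₁ / r₂ = (0.771)(1.08) / (0.437) = 1.905 m/s.

v₂ ≈ 1.91 m/s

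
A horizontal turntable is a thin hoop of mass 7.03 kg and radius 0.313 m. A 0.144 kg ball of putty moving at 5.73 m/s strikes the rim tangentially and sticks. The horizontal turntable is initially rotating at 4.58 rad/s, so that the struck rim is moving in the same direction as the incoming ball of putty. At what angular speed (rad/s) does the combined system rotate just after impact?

The axle reaction passes through the axle and exerts no torque about it; angular momentum about the axle is conserved through the impact.
I_p = (7.03)(0.313)² = 0.6887 kg·m². Taking the sense of the ball of putty's angular momentum as positive, L_{ball} = m v R = (0.144)(5.73)(0.313) = 0.2583 kg·m²/s.
L_i = +I_p ω_p + m v R = +(0.6887)(4.58) + 0.2583 = 3.413 kg·m²/s.
After sticking, I_f = I_p + m R² = 0.6887 + (0.144)(0.313)² = 0.7028 kg·m².
ω_f = L_i / I_f = 3.413 / 0.7028 = 4.856 rad/s.

|ω_f| ≈ 4.86 rad/s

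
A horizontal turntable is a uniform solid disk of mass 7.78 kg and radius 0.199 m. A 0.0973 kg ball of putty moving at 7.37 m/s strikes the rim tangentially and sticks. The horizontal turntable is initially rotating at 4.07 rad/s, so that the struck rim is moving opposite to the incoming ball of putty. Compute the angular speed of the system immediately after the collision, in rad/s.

About the axle the impulsive forces during the collision are internal, so angular momentum about that axis is conserved.
I_p = ½(7.78)(0.199)² = 0.1540 kg·m². Taking the sense of the ball of putty's angular momentum as positive, L_{ball} = m v R = (0.0973)(7.37)(0.199) = 0.1427 kg·m²/s.
L_i = −I_p ω_p + m v R = −(0.1540)(4.07) + 0.1427 = -0.4843 kg·m²/s.
After sticking, I_f = I_p + m R² = 0.1540 + (0.0973)(0.199)² = 0.1579 kg·m².
ω_f = L_i / I_f = -0.4843 / 0.1579 = -3.067 rad/s.

|ω_f| ≈ 3.07 rad/s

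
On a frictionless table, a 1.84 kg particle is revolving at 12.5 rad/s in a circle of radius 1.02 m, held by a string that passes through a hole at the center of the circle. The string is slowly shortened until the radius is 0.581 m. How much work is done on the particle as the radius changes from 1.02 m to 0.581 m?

W ≈ 311 J

No torque about the axis ⇒ m r₁² ω₁ = m r₂² ω₂.
ω₂ = ω₁ (r₁/r₂)² = (12.5)(1.02/0.581)² = 38.53 rad/s.
W = ΔKE = ½m(v₂² − v₁²) = 311.4 J.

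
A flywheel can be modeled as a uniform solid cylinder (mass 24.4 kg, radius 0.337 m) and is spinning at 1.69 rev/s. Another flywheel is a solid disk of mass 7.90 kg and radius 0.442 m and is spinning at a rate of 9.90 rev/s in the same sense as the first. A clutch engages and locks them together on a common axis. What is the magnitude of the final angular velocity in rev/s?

No external torque acts about the common axis, so total angular momentum is conserved.
Moments of inertia: I_A = ½(24.4)(0.337)² = 1.386 kg·m²; I_B = ½(7.90)(0.442)² = 0.7717 kg·m².
Taking A's sense as positive: L = (1.386)(1.69) + (0.7717)(9.90) = 9.981 kg·m²·rev/s.
Combined I = 1.386 + 0.7717 = 2.157 kg·m².
ω_f = L / I = 9.981 / 2.157 = 4.627 rev/s.

|ω_f| ≈ 4.63 rev/s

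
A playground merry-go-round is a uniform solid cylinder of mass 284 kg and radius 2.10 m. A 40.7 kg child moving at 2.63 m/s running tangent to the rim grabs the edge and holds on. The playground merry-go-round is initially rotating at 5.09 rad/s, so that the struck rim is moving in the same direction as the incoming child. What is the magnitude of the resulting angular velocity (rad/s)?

The axle reaction passes through the axle and exerts no torque about it; angular momentum about the axle is conserved through the impact.
I_p = ½(284)(2.10)² = 626.2 kg·m². Taking the sense of the child's angular momentum as positive, L_{child} = m v R = (40.7)(2.63)(2.10) = 224.8 kg·m²/s.
L_i = +I_p ω_p + m v R = +(626.2)(5.09) + 224.8 = 3412 kg·m²/s.
After sticking, I_f = I_p + m R² = 626.2 + (40.7)(2.10)² = 805.7 kg·m².
ω_f = L_i / I_f = 3412 / 805.7 = 4.235 rad/s.

|ω_f| ≈ 4.24 rad/s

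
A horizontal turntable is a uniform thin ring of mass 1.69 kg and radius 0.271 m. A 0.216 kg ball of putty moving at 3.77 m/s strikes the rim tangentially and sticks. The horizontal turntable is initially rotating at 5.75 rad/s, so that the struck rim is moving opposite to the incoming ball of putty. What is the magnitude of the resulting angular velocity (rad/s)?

|ω_f| ≈ 3.52 rad/s

About the axle the impulsive forces during the collision are internal, so angular momentum about that axis is conserved.
I_p = (1.69)(0.271)² = 0.1241 kg·m². Taking the sense of the ball of putty's angular momentum as positive, L_{ball} = m v R = (0.216)(3.77)(0.271) = 0.2207 kg·m²/s.
L_i = −I_p ω_p + m v R = −(0.1241)(5.75) + 0.2207 = -0.4930 kg·m²/s.
After sticking, I_f = I_p + m R² = 0.1241 + (0.216)(0.271)² = 0.1400 kg·m².
ω_f = L_i / I_f = -0.4930 / 0.1400 = -3.522 rad/s.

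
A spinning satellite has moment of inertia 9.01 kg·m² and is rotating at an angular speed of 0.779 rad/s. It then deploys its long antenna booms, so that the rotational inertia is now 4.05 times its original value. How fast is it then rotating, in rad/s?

ω₂ ≈ 0.192 rad/s

With no external torque about the axis, L is conserved: I₁ω₁ = I₂ω₂.
I₂ = 4.05 × 9.01 = 36.49 kg·m².
ω₂ = I₁ω₁ / I₂ = (9.010)(0.779 rad/s) / (36.49) = 0.1923 rad/s.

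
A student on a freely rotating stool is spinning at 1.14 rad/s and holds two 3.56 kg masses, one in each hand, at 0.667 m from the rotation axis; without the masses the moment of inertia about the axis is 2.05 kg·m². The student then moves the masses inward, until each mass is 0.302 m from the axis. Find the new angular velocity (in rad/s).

No external torque acts about the spin axis, so angular momentum is conserved.
I₁ = 2.05 + 2(3.56)(0.667)² = 5.218 kg·m²; I₂ = 2.05 + 2(3.56)(0.302)² = 2.699 kg·m².
ω₂ = I₁ω₁ / I₂ = (5.218)(1.14 rad/s) / (2.699) = 2.204 rad/s.

ω₂ ≈ 2.20 rad/s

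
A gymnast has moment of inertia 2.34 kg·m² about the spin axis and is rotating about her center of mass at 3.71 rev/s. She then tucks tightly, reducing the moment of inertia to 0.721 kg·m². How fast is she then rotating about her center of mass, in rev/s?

ω₂ ≈ 12.0 rev/s

No external torque acts about the spin axis, so angular momentum is conserved.
ω₂ = I₁ω₁ / I₂ = (2.340)(3.71 rev/s) / (0.7210) = 12.04 rev/s.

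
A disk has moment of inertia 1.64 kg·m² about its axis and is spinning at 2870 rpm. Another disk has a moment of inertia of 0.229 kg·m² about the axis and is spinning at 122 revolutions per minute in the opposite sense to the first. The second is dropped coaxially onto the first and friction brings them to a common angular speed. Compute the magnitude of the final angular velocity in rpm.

No external torque acts about the common axis, so total angular momentum is conserved.
Taking A's sense as positive: L = (1.640)(2870) − (0.2290)(122) = 4679 kg·m²·rpm.
Combined I = 1.640 + 0.2290 = 1.869 kg·m².
ω_f = L / I = 4679 / 1.869 = 2503 rpm.

|ω_f| ≈ 2500 rpm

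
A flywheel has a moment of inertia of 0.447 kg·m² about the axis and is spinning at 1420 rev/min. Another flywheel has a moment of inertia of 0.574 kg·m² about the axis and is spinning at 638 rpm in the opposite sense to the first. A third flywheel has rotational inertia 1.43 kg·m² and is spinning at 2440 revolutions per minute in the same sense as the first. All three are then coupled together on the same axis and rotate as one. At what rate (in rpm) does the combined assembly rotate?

|ω_f| ≈ 1530 rpm

No external torque acts about the common axis, so total angular momentum is conserved.
Taking A's sense as positive: L = (0.4470)(1420) − (0.5740)(638) + (1.430)(2440) = 3758 kg·m²·rpm.
Combined I = 0.4470 + 0.5740 + 1.430 = 2.451 kg·m².
ω_f = L / I = 3758 / 2.451 = 1533 rpm.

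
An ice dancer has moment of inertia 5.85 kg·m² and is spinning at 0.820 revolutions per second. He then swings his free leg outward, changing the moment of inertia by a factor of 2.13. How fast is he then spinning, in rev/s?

No external torque acts about the spin axis, so angular momentum is conserved.
I₂ = 2.13 × 5.85 = 12.46 kg·m².
ω₂ = I₁ω₁ / I₂ = (5.850)(0.820 rev/s) / (12.46) = 0.3850 rev/s.

ω₂ ≈ 0.385 rev/s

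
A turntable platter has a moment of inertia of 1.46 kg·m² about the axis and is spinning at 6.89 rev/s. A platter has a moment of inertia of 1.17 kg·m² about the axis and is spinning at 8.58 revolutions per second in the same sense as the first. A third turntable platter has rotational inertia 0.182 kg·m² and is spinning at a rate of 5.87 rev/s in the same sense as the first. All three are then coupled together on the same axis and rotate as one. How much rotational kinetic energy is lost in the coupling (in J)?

No external torque acts about the common axis, so total angular momentum is conserved.
Taking A's sense as positive: L = (1.460)(6.89) + (1.170)(8.58) + (0.1820)(5.87) = 21.17 kg·m²·rev/s.
Combined I = 1.460 + 1.170 + 0.1820 = 2.812 kg·m².
ω_f = L / I = 21.17 / 2.812 = 7.527 rev/s.
KE_i = ½ΣIω² = 3192 J; KE_f = ½(2.812)(47.29)² = 3145 J.

ΔKE lost ≈ 47.2 J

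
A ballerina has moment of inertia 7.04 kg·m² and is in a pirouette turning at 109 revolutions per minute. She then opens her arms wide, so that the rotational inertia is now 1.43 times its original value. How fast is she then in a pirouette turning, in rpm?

ω₂ ≈ 76.2 rpm

No external torque acts about the spin axis, so angular momentum is conserved.
I₂ = 1.43 × 7.04 = 10.07 kg·m².
ω₂ = I₁ω₁ / I₂ = (7.040)(109 rpm) / (10.07) = 76.22 rpm.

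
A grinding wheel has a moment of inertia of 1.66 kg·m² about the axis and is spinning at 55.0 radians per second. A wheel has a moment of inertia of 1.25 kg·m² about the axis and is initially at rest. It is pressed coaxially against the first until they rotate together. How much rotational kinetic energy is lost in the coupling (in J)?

ΔKE lost ≈ 1080 J

No external torque acts about the common axis, so total angular momentum is conserved.
Taking A's sense as positive: L = (1.660)(55.0) = 91.30 kg·m²·rad/s.
Combined I = 1.660 + 1.250 = 2.910 kg·m².
ω_f = L / I = 91.30 / 2.910 = 31.37 rad/s.
KE_i = ½ΣIω² = 2511 J; KE_f = ½(2.910)(31.37)² = 1432 J.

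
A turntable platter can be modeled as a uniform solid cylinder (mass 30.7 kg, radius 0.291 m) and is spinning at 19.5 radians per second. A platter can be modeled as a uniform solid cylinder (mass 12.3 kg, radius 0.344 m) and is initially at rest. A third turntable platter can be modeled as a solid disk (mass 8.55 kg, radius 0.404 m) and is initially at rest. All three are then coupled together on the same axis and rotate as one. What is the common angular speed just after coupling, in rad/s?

|ω_f| ≈ 9.30 rad/s

The coupling torques are internal; angular momentum about the shared axis is conserved.
Moments of inertia: I_A = ½(30.7)(0.291)² = 1.300 kg·m²; I_B = ½(12.3)(0.344)² = 0.7278 kg·m²; I_C = ½(8.55)(0.404)² = 0.6977 kg·m².
Taking A's sense as positive: L = (1.300)(19.5) = 25.35 kg·m²·rad/s.
Combined I = 1.300 + 0.7278 + 0.6977 = 2.725 kg·m².
ω_f = L / I = 25.35 / 2.725 = 9.300 rad/s.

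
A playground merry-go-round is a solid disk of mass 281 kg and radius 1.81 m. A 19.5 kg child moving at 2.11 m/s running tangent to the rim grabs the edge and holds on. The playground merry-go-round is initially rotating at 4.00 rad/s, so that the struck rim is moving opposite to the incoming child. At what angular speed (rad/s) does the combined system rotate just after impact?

The axle reaction passes through the axle and exerts no torque about it; angular momentum about the axle is conserved through the impact.
I_p = ½(281)(1.81)² = 460.3 kg·m². Taking the sense of the child's angular momentum as positive, L_{child} = m v R = (19.5)(2.11)(1.81) = 74.47 kg·m²/s.
L_i = −I_p ω_p + m v R = −(460.3)(4.00) + 74.47 = -1767 kg·m²/s.
After sticking, I_f = I_p + m R² = 460.3 + (19.5)(1.81)² = 524.2 kg·m².
ω_f = L_i / I_f = -1767 / 524.2 = -3.370 rad/s.

|ω_f| ≈ 3.37 rad/s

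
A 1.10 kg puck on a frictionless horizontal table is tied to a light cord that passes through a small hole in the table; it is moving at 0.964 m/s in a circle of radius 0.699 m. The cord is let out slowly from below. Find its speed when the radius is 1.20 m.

The only horizontal force on the mass is along the cord (radial), so it exerts no torque about the hole and angular momentum m v r is conserved.
v₂ = v₁ r₁ / r₂ = (0.964)(0.699) / (1.20) = 0.5615 m/s.

v₂ ≈ 0.562 m/s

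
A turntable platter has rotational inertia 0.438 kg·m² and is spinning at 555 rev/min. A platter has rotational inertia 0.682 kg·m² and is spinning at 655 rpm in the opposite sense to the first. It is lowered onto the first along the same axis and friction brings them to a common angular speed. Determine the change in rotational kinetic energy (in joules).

The coupling torques are internal; angular momentum about the shared axis is conserved.
Taking A's sense as positive: L = (0.4380)(555) − (0.6820)(655) = -203.6 kg·m²·rpm.
Combined I = 0.4380 + 0.6820 = 1.120 kg·m².
ω_f = L / I = -203.6 / 1.120 = -181.8 rpm.
KE_i = ½ΣIω² = 2344 J; KE_f = ½(1.120)(19.04)² = 203.0 J.

ΔKE ≈ -2140 J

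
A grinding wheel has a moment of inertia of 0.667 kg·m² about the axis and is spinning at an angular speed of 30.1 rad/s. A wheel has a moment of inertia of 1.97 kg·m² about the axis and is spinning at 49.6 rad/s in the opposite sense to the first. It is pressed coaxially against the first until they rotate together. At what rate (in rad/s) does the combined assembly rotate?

|ω_f| ≈ 29.4 rad/s

The coupling torques are internal; angular momentum about the shared axis is conserved.
Taking A's sense as positive: L = (0.6670)(30.1) − (1.970)(49.6) = -77.64 kg·m²·rad/s.
Combined I = 0.6670 + 1.970 = 2.637 kg·m².
ω_f = L / I = -77.64 / 2.637 = -29.44 rad/s.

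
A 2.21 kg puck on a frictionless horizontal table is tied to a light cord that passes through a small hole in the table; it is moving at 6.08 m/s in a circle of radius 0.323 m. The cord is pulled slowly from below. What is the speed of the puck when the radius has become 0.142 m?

Central (radial) force ⇒ zero torque about the center ⇒ m v r is constant.
v₂ = v₁ r₁ / r₂ = (6.08)(0.323) / (0.142) = 13.83 m/s.

v₂ ≈ 13.8 m/s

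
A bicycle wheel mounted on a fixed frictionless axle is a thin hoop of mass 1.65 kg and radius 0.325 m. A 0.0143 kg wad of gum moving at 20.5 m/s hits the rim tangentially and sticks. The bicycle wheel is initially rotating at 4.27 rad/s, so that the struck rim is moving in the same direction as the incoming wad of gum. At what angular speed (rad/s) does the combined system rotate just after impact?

|ω_f| ≈ 4.78 rad/s

About the axle the impulsive forces during the collision are internal, so angular momentum about that axis is conserved.
I_p = (1.65)(0.325)² = 0.1743 kg·m². Taking the sense of the wad of gum's angular momentum as positive, L_{wad} = m v R = (0.0143)(20.5)(0.325) = 0.09527 kg·m²/s.
L_i = +I_p ω_p + m v R = +(0.1743)(4.27) + 0.09527 = 0.8395 kg·m²/s.
After sticking, I_f = I_p + m R² = 0.1743 + (0.0143)(0.325)² = 0.1758 kg·m².
ω_f = L_i / I_f = 0.8395 / 0.1758 = 4.775 rad/s.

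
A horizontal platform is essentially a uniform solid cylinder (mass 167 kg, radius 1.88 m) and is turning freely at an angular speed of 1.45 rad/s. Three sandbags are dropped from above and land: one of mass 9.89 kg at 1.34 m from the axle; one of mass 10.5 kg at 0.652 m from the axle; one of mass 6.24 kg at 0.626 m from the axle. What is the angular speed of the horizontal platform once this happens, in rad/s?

The added mass arrives with no angular momentum about the axle, and any external torque about the axle is negligible, so the system's angular momentum is conserved.
I_p = ½(167)(1.88)² = 295.1 kg·m².
Added inertia Σmr² = (9.89)(1.34)² + (10.5)(0.652)² + (6.24)(0.626)² = 24.67 kg·m²; I_f = 295.1 + 24.67 = 319.8 kg·m².
ω_f = I_p ω_i / I_f = (295.1)(1.45) / 319.8 = 1.338 rad/s.

ω_f ≈ 1.34 rad/s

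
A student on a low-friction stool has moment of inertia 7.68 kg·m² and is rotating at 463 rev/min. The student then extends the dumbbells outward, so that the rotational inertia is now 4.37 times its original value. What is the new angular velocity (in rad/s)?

ω₂ ≈ 11.1 rad/s

No external torque acts about the spin axis, so angular momentum is conserved.
I₂ = 4.37 × 7.68 = 33.56 kg·m².
ω₂ = I₁ω₁ / I₂ = (7.680)(463 rpm) / (33.56) = 105.9 rpm = 11.10 rad/s.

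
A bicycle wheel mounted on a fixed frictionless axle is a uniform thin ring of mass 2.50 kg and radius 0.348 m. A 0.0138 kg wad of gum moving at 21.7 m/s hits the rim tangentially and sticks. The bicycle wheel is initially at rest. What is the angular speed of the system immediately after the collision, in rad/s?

|ω_f| ≈ 0.342 rad/s

The axle reaction passes through the axle and exerts no torque about it; angular momentum about the axle is conserved through the impact.
I_p = (2.50)(0.348)² = 0.3028 kg·m². Taking the sense of the wad of gum's angular momentum as positive, L_{wad} = m v R = (0.0138)(21.7)(0.348) = 0.1042 kg·m²/s.
L_i = 0 + 0.1042 = 0.1042 kg·m²/s.
After sticking, I_f = I_p + m R² = 0.3028 + (0.0138)(0.348)² = 0.3044 kg·m².
ω_f = L_i / I_f = 0.1042 / 0.3044 = 0.3423 rad/s.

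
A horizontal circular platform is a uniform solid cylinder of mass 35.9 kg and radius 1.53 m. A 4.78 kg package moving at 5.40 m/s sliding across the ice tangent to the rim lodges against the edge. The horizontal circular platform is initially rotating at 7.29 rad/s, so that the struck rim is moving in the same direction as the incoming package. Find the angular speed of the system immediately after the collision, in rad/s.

|ω_f| ≈ 6.50 rad/s

The axle reaction passes through the central axle and exerts no torque about it; angular momentum about the central axle is conserved through the impact.
I_p = ½(35.9)(1.53)² = 42.02 kg·m². Taking the sense of the package's angular momentum as positive, L_{package} = m v R = (4.78)(5.40)(1.53) = 39.49 kg·m²/s.
L_i = +I_p ω_p + m v R = +(42.02)(7.29) + 39.49 = 345.8 kg·m²/s.
After sticking, I_f = I_p + m R² = 42.02 + (4.78)(1.53)² = 53.21 kg·m².
ω_f = L_i / I_f = 345.8 / 53.21 = 6.499 rad/s.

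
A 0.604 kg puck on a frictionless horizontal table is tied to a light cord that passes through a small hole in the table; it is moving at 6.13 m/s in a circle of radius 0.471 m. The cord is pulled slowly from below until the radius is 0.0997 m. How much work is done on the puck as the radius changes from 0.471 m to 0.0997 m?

W ≈ 242 J

Central (radial) force ⇒ zero torque about the center ⇒ m v r is constant.
v₂ = v₁ r₁ / r₂ = (6.13)(0.471) / (0.0997) = 28.96 m/s.
W = ΔKE = ½m(v₂² − v₁²) = 241.9 J.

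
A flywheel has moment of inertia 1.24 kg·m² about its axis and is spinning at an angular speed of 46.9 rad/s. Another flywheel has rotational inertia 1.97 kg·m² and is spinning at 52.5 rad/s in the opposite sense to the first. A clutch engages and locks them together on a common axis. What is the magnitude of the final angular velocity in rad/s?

|ω_f| ≈ 14.1 rad/s

The coupling torques are internal; angular momentum about the shared axis is conserved.
Taking A's sense as positive: L = (1.240)(46.9) − (1.970)(52.5) = -45.27 kg·m²·rad/s.
Combined I = 1.240 + 1.970 = 3.210 kg·m².
ω_f = L / I = -45.27 / 3.210 = -14.10 rad/s.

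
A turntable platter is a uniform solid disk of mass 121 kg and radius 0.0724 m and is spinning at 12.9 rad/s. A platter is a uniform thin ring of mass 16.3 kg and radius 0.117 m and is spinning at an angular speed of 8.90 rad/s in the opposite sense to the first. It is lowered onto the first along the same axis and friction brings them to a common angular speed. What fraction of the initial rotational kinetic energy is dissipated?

No external torque acts about the common axis, so total angular momentum is conserved.
Moments of inertia: I_A = ½(121)(0.0724)² = 0.3171 kg·m²; I_B = (16.3)(0.117)² = 0.2231 kg·m².
Taking A's sense as positive: L = (0.3171)(12.9) − (0.2231)(8.90) = 2.105 kg·m²·rad/s.
Combined I = 0.3171 + 0.2231 = 0.5403 kg·m².
ω_f = L / I = 2.105 / 0.5403 = 3.896 rad/s.
KE_i = ½ΣIω² = 35.22 J; KE_f = ½(0.5403)(3.896)² = 4.101 J.
Fraction dissipated = (KE_i − KE_f)/KE_i = 0.8836.

fraction ≈ 0.884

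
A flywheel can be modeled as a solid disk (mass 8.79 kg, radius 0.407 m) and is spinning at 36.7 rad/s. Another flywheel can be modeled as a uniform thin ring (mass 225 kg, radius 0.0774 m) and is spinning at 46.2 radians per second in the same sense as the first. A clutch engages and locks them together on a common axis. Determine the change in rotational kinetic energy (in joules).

The coupling torques are internal; angular momentum about the shared axis is conserved.
Moments of inertia: I_A = ½(8.79)(0.407)² = 0.7280 kg·m²; I_B = (225)(0.0774)² = 1.348 kg·m².
Taking A's sense as positive: L = (0.7280)(36.7) + (1.348)(46.2) = 88.99 kg·m²·rad/s.
Combined I = 0.7280 + 1.348 = 2.076 kg·m².
ω_f = L / I = 88.99 / 2.076 = 42.87 rad/s.
KE_i = ½ΣIω² = 1929 J; KE_f = ½(2.076)(42.87)² = 1907 J.

ΔKE ≈ -21.3 J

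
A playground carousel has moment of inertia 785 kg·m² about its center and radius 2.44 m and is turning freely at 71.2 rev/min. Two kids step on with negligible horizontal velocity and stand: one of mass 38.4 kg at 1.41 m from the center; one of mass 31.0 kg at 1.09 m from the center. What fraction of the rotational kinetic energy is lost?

The added mass arrives with no angular momentum about the center, and any external torque about the center is negligible, so the system's angular momentum is conserved.
Added inertia Σmr² = (38.4)(1.41)² + (31.0)(1.09)² = 113.2 kg·m²; I_f = 785.0 + 113.2 = 898.2 kg·m².
ω_f = I_p ω_i / I_f = (785.0)(71.2) / 898.2 = 62.23 rpm.
KE_i = ½(785.0)(7.456 rad/s)² = 21820 J; KE_f = ½(898.2)(6.517)² = 19070 J.
Fraction lost = 0.1260.

fraction ≈ 0.126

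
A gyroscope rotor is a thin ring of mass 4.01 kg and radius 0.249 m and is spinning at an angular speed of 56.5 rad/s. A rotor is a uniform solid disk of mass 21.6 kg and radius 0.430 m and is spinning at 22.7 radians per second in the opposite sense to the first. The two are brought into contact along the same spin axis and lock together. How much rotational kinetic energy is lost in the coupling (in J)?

The coupling torques are internal; angular momentum about the shared axis is conserved.
Moments of inertia: I_A = (4.01)(0.249)² = 0.2486 kg·m²; I_B = ½(21.6)(0.430)² = 1.997 kg·m².
Taking A's sense as positive: L = (0.2486)(56.5) − (1.997)(22.7) = -31.28 kg·m²·rad/s.
Combined I = 0.2486 + 1.997 = 2.246 kg·m².
ω_f = L / I = -31.28 / 2.246 = -13.93 rad/s.
KE_i = ½ΣIω² = 911.3 J; KE_f = ½(2.246)(13.93)² = 217.9 J.

ΔKE lost ≈ 693 J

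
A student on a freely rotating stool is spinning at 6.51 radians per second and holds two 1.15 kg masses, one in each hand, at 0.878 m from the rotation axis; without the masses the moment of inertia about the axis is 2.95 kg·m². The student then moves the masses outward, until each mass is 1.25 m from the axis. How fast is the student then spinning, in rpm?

With no external torque about the axis, L is conserved: I₁ω₁ = I₂ω₂.
I₁ = 2.95 + 2(1.15)(0.878)² = 4.723 kg·m²; I₂ = 2.95 + 2(1.15)(1.25)² = 6.544 kg·m².
ω₂ = I₁ω₁ / I₂ = (4.723)(6.51 rad/s) / (6.544) = 4.699 rad/s = 44.87 rpm.

ω₂ ≈ 44.9 rpm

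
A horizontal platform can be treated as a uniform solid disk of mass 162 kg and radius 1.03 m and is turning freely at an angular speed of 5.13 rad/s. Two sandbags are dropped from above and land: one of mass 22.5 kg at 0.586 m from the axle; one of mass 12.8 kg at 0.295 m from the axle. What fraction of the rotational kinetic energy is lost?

fraction ≈ 0.0933

The added mass arrives with no angular momentum about the axle, and any external torque about the axle is negligible, so the system's angular momentum is conserved.
I_p = ½(162)(1.03)² = 85.93 kg·m².
Added inertia Σmr² = (22.5)(0.586)² + (12.8)(0.295)² = 8.840 kg·m²; I_f = 85.93 + 8.840 = 94.77 kg·m².
ω_f = I_p ω_i / I_f = (85.93)(5.13) / 94.77 = 4.651 rad/s.
KE_i = ½(85.93)(5.130 rad/s)² = 1131 J; KE_f = ½(94.77)(4.651)² = 1025 J.
Fraction lost = 0.09328.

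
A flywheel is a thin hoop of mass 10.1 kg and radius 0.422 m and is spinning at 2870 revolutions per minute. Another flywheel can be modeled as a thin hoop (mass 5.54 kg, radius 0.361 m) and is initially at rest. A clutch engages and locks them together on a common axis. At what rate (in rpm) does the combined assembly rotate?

No external torque acts about the common axis, so total angular momentum is conserved.
Moments of inertia: I_A = (10.1)(0.422)² = 1.799 kg·m²; I_B = (5.54)(0.361)² = 0.7220 kg·m².
Taking A's sense as positive: L = (1.799)(2870) = 5162 kg·m²·rpm.
Combined I = 1.799 + 0.7220 = 2.521 kg·m².
ω_f = L / I = 5162 / 2.521 = 2048 rpm.

|ω_f| ≈ 2050 rpm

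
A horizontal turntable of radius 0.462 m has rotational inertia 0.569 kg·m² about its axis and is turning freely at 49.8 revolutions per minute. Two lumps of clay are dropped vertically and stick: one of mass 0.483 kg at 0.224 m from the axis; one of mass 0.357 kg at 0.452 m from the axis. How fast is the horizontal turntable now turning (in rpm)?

ω_f ≈ 42.5 rpm

The added mass arrives with no angular momentum about the axis, and any external torque about the axis is negligible, so the system's angular momentum is conserved.
Added inertia Σmr² = (0.483)(0.224)² + (0.357)(0.452)² = 0.09717 kg·m²; I_f = 0.5690 + 0.09717 = 0.6662 kg·m².
ω_f = I_p ω_i / I_f = (0.5690)(49.8) / 0.6662 = 42.54 rpm.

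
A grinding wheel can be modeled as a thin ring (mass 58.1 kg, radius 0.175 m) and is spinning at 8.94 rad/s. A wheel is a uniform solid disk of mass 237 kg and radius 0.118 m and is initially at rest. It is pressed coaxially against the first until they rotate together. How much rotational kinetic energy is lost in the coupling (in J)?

ΔKE lost ≈ 34.2 J

No external torque acts about the common axis, so total angular momentum is conserved.
Moments of inertia: I_A = (58.1)(0.175)² = 1.779 kg·m²; I_B = ½(237)(0.118)² = 1.650 kg·m².
Taking A's sense as positive: L = (1.779)(8.94) = 15.91 kg·m²·rad/s.
Combined I = 1.779 + 1.650 = 3.429 kg·m².
ω_f = L / I = 15.91 / 3.429 = 4.639 rad/s.
KE_i = ½ΣIω² = 71.10 J; KE_f = ½(3.429)(4.639)² = 36.89 J.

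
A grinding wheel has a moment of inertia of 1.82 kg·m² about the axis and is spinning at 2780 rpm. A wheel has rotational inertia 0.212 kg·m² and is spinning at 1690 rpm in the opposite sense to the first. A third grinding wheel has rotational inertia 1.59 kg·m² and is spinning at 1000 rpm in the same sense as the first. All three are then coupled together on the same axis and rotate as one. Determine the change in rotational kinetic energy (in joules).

ΔKE ≈ -29200 J

The coupling torques are internal; angular momentum about the shared axis is conserved.
Taking A's sense as positive: L = (1.820)(2780) − (0.2120)(1690) + (1.590)(1000) = 6291 kg·m²·rpm.
Combined I = 1.820 + 0.2120 + 1.590 = 3.622 kg·m².
ω_f = L / I = 6291 / 3.622 = 1737 rpm.
KE_i = ½ΣIω² = 89160 J; KE_f = ½(3.622)(181.9)² = 59920 J.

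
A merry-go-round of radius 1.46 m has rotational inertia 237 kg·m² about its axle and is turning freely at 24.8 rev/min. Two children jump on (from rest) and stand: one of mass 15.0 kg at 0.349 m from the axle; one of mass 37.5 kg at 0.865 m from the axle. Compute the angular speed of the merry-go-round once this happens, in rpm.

The added mass arrives with no angular momentum about the axle, and any external torque about the axle is negligible, so the system's angular momentum is conserved.
Added inertia Σmr² = (15.0)(0.349)² + (37.5)(0.865)² = 29.89 kg·m²; I_f = 237.0 + 29.89 = 266.9 kg·m².
ω_f = I_p ω_i / I_f = (237.0)(24.8) / 266.9 = 22.02 rpm.

ω_f ≈ 22.0 rpm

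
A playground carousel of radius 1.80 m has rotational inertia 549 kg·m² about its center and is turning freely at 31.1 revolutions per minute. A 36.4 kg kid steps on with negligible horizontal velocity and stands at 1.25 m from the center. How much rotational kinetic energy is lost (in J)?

energy lost ≈ 273 J

No external torque acts about the center; L_before = L_after.
Added inertia Σmr² = (36.4)(1.25)² = 56.88 kg·m²; I_f = 549.0 + 56.88 = 605.9 kg·m².
ω_f = I_p ω_i / I_f = (549.0)(31.1) / 605.9 = 28.18 rpm.
KE_i = ½(549.0)(3.257 rad/s)² = 2912 J; KE_f = ½(605.9)(2.951)² = 2638 J.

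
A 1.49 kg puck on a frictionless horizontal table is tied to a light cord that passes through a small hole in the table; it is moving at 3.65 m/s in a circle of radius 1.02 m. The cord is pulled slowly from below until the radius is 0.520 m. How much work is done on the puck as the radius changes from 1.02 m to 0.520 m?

The only horizontal force on the mass is along the cord (radial), so it exerts no torque about the hole and angular momentum m v r is conserved.
v₂ = v₁ r₁ / r₂ = (3.65)(1.02) / (0.520) = 7.160 m/s.
W = ΔKE = ½m(v₂² − v₁²) = 28.26 J.

W ≈ 28.3 J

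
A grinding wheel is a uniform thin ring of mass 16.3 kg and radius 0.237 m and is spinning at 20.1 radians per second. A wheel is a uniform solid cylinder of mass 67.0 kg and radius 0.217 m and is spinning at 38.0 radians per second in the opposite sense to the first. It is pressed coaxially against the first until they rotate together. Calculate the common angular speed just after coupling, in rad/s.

|ω_f| ≈ 16.7 rad/s

No external torque acts about the common axis, so total angular momentum is conserved.
Moments of inertia: I_A = (16.3)(0.237)² = 0.9156 kg·m²; I_B = ½(67.0)(0.217)² = 1.577 kg·m².
Taking A's sense as positive: L = (0.9156)(20.1) − (1.577)(38.0) = -41.54 kg·m²·rad/s.
Combined I = 0.9156 + 1.577 = 2.493 kg·m².
ω_f = L / I = -41.54 / 2.493 = -16.66 rad/s.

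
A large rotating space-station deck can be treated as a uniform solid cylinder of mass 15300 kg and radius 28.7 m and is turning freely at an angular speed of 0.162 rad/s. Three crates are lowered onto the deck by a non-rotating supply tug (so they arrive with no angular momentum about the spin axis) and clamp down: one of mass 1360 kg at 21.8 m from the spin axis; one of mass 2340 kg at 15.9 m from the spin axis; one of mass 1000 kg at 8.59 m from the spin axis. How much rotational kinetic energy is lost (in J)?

No external torque acts about the spin axis; L_before = L_after.
I_p = ½(15300)(28.7)² = 6.301e+06 kg·m².
Added inertia Σmr² = (1360)(21.8)² + (2340)(15.9)² + (1000)(8.59)² = 1.312e+06 kg·m²; I_f = 6.301e+06 + 1.312e+06 = 7.613e+06 kg·m².
ω_f = I_p ω_i / I_f = (6.301e+06)(0.162) / 7.613e+06 = 0.1341 rad/s.
KE_i = ½(6.301e+06)(0.1620 rad/s)² = 82680 J; KE_f = ½(7.613e+06)(0.1341)² = 68440 J.

energy lost ≈ 14200 J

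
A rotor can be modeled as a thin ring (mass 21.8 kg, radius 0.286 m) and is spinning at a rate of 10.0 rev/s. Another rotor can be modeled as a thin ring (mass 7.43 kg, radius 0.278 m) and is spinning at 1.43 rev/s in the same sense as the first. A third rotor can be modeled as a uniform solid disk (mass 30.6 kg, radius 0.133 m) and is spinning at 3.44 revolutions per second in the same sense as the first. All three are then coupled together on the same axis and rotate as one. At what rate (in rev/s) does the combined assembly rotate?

No external torque acts about the common axis, so total angular momentum is conserved.
Moments of inertia: I_A = (21.8)(0.286)² = 1.783 kg·m²; I_B = (7.43)(0.278)² = 0.5742 kg·m²; I_C = ½(30.6)(0.133)² = 0.2706 kg·m².
Taking A's sense as positive: L = (1.783)(10.0) + (0.5742)(1.43) + (0.2706)(3.44) = 19.58 kg·m²·rev/s.
Combined I = 1.783 + 0.5742 + 0.2706 = 2.628 kg·m².
ω_f = L / I = 19.58 / 2.628 = 7.452 rev/s.

|ω_f| ≈ 7.45 rev/s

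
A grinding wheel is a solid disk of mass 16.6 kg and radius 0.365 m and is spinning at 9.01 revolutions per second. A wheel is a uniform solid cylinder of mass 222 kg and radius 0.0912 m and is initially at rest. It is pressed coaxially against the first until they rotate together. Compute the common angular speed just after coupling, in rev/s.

No external torque acts about the common axis, so total angular momentum is conserved.
Moments of inertia: I_A = ½(16.6)(0.365)² = 1.106 kg·m²; I_B = ½(222)(0.0912)² = 0.9232 kg·m².
Taking A's sense as positive: L = (1.106)(9.01) = 9.963 kg·m²·rev/s.
Combined I = 1.106 + 0.9232 = 2.029 kg·m².
ω_f = L / I = 9.963 / 2.029 = 4.910 rev/s.

|ω_f| ≈ 4.91 rev/s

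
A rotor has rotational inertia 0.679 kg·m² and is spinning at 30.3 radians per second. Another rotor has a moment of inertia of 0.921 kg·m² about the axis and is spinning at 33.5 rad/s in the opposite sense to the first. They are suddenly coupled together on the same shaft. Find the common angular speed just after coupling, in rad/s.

|ω_f| ≈ 6.42 rad/s

The coupling torques are internal; angular momentum about the shared axis is conserved.
Taking A's sense as positive: L = (0.6790)(30.3) − (0.9210)(33.5) = -10.28 kg·m²·rad/s.
Combined I = 0.6790 + 0.9210 = 1.600 kg·m².
ω_f = L / I = -10.28 / 1.600 = -6.425 rad/s.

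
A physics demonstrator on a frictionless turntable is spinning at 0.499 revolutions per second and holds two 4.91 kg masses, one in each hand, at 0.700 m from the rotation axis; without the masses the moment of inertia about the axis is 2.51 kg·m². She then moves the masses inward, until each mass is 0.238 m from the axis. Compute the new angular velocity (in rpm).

ω₂ ≈ 71.5 rpm

Angular momentum about the spin axis is conserved since the torque about it is zero.
I₁ = 2.51 + 2(4.91)(0.700)² = 7.322 kg·m²; I₂ = 2.51 + 2(4.91)(0.238)² = 3.066 kg·m².
ω₂ = I₁ω₁ / I₂ = (7.322)(0.499 rev/s) / (3.066) = 1.192 rev/s = 71.49 rpm.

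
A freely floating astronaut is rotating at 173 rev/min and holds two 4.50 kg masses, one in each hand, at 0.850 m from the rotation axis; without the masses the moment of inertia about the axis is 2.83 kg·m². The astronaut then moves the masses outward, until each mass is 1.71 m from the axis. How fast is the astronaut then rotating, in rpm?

With no external torque about the axis, L is conserved: I₁ω₁ = I₂ω₂.
I₁ = 2.83 + 2(4.50)(0.850)² = 9.332 kg·m²; I₂ = 2.83 + 2(4.50)(1.71)² = 29.15 kg·m².
ω₂ = I₁ω₁ / I₂ = (9.332)(173 rpm) / (29.15) = 55.39 rpm.

ω₂ ≈ 55.4 rpm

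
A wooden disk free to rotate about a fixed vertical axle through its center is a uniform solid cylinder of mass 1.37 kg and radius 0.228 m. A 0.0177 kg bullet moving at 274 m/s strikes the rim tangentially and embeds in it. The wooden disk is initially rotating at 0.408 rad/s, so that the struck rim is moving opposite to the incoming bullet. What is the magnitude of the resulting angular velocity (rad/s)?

|ω_f| ≈ 29.9 rad/s

The axle reaction passes through the axle and exerts no torque about it; angular momentum about the axle is conserved through the impact.
I_p = ½(1.37)(0.228)² = 0.03561 kg·m². Taking the sense of the bullet's angular momentum as positive, L_{bullet} = m v R = (0.0177)(274)(0.228) = 1.106 kg·m²/s.
L_i = −I_p ω_p + m v R = −(0.03561)(0.408) + 1.106 = 1.091 kg·m²/s.
After sticking, I_f = I_p + m R² = 0.03561 + (0.0177)(0.228)² = 0.03653 kg·m².
ω_f = L_i / I_f = 1.091 / 0.03653 = 29.87 rad/s.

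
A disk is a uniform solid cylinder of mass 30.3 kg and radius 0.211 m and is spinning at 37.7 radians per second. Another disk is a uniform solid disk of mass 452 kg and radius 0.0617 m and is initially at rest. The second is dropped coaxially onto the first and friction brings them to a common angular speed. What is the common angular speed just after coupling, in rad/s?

|ω_f| ≈ 16.6 rad/s

The coupling torques are internal; angular momentum about the shared axis is conserved.
Moments of inertia: I_A = ½(30.3)(0.211)² = 0.6745 kg·m²; I_B = ½(452)(0.0617)² = 0.8604 kg·m².
Taking A's sense as positive: L = (0.6745)(37.7) = 25.43 kg·m²·rad/s.
Combined I = 0.6745 + 0.8604 = 1.535 kg·m².
ω_f = L / I = 25.43 / 1.535 = 16.57 rad/s.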